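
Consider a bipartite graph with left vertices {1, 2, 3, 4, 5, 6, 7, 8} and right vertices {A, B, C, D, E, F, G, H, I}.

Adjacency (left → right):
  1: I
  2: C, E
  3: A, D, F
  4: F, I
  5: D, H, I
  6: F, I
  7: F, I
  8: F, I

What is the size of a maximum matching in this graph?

For example, pair 1-I, 2-E, 3-A, 4-F, 5-D.
The set {1, 4, 6, 7, 8} has only 2 neighbours ({F, I}), so by Hall's theorem at most 5 of the 8 left vertices can be matched.

5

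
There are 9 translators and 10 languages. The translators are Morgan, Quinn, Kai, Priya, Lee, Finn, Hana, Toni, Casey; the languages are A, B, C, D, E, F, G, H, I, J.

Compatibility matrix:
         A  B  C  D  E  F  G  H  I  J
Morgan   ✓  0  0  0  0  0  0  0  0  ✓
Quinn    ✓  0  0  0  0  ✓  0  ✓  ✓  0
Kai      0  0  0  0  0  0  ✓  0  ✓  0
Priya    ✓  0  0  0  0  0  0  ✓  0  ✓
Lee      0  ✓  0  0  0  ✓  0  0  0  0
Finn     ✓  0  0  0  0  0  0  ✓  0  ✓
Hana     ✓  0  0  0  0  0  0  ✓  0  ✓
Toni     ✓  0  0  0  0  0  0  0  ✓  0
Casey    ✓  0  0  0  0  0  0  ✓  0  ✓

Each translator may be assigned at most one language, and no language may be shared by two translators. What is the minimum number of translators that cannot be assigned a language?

2

One maximum matching: Morgan–A, Quinn–F, Kai–G, Priya–H, Lee–B, Finn–J, Toni–I.
The set {Morgan, Priya, Finn, Hana, Casey} has only 3 neighbours ({A, H, J}), so by Hall's theorem at most 7 of the 9 translators can be matched.
That matches 7 of the 9, leaving 2 unmatched; no matching can do better.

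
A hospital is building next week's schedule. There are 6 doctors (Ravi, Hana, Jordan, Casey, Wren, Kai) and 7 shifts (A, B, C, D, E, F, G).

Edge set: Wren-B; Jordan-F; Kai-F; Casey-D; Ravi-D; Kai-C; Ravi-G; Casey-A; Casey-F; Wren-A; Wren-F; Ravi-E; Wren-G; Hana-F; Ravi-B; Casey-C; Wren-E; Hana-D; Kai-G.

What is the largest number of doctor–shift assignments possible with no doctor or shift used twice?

A valid assignment of size 6: Ravi-B, Hana-D, Jordan-F, Casey-A, Wren-G, Kai-C.
All 6 doctors are matched, so no larger matching exists.

6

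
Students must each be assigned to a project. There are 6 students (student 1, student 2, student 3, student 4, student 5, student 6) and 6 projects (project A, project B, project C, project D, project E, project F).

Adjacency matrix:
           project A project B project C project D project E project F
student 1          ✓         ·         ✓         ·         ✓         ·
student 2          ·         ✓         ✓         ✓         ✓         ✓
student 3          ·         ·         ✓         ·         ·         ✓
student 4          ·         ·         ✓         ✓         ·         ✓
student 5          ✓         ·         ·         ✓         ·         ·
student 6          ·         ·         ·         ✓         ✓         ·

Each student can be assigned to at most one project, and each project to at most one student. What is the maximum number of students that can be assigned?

6

For example, pair student 1-project C, student 2-project B, student 3-project F, student 4-project D, student 5-project A, student 6-project E.
All 6 students are matched, so no larger matching exists.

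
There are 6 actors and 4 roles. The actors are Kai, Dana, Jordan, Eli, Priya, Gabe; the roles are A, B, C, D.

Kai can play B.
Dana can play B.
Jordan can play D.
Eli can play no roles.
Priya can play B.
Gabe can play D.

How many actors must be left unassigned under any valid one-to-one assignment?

4

A valid assignment of size 2: Kai–B, Jordan–D.
The set {Kai, Dana, Jordan, Eli, Priya, Gabe} has only 2 neighbours ({B, D}), so by Hall's theorem at most 2 of the 6 actors can be matched.
That matches 2 of the 6, leaving 4 unmatched; no matching can do better.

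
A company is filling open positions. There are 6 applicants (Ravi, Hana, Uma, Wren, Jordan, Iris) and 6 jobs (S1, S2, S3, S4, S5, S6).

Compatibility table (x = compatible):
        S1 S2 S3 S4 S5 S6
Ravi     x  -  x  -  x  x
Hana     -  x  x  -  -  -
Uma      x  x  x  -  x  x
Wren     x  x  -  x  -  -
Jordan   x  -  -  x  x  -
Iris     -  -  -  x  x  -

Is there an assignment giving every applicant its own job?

Yes

For example, pair Ravi→S6, Hana→S3, Uma→S5, Wren→S2, Jordan→S1, Iris→S4.
All 6 applicants are covered.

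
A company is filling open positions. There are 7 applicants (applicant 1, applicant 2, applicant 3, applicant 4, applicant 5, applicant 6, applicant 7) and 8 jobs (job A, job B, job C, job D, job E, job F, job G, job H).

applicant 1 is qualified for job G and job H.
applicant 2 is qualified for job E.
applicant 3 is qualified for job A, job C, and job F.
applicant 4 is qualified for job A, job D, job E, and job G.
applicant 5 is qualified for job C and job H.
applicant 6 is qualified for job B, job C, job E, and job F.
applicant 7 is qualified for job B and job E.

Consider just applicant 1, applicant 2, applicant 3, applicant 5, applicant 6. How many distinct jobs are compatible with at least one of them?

7

The union of neighbours of {applicant 1, applicant 2, applicant 3, applicant 5, applicant 6} is {job A, job B, job C, job E, job F, job G, job H}, which has 7 elements.
Since |N(S)| = 7 ≥ |S| = 5, Hall's condition holds for this subset.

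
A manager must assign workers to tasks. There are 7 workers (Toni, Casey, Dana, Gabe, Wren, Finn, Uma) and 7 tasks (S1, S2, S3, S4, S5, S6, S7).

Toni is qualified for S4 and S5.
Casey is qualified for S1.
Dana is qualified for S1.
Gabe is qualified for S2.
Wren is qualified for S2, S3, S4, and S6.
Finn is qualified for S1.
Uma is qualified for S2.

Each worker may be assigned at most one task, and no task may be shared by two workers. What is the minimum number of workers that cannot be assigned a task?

One maximum matching: Toni→S5, Casey→S1, Gabe→S2, Wren→S4.
The set {Casey, Dana, Gabe, Finn, Uma} has only 2 neighbours ({S1, S2}), so by Hall's theorem at most 4 of the 7 workers can be matched.
That matches 4 of the 7, leaving 3 unmatched; no matching can do better.

3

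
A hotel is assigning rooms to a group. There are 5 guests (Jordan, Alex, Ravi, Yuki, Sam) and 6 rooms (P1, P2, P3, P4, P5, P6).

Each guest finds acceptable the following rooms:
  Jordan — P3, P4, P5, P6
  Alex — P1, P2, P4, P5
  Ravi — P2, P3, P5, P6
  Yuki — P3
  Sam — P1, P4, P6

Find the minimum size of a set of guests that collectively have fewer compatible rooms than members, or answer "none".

none

A matching saturating every guest exists, for instance Jordan→P4, Alex→P5, Ravi→P6, Yuki→P3, Sam→P1.
By Hall's marriage theorem, this means |N(S)| ≥ |S| for every subset S, so no violating subset exists.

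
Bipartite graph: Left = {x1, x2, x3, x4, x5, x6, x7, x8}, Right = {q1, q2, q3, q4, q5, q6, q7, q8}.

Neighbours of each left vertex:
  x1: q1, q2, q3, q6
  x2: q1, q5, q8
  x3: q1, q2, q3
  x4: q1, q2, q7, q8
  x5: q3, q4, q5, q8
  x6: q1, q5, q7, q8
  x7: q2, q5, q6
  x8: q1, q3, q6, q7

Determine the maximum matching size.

One maximum matching: x1-q2, x2-q8, x3-q3, x4-q7, x5-q4, x6-q1, x7-q5, x8-q6.
This saturates every left vertex, so 8 is the maximum.

8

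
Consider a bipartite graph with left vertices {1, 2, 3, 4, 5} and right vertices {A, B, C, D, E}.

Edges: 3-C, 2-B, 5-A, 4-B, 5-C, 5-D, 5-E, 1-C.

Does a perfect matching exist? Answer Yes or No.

The set {1, 2, 3, 4} has only 2 neighbours ({B, C}), so by Hall's theorem at most 3 of the 5 left vertices can be matched.
Hence no matching covers every left vertex.

No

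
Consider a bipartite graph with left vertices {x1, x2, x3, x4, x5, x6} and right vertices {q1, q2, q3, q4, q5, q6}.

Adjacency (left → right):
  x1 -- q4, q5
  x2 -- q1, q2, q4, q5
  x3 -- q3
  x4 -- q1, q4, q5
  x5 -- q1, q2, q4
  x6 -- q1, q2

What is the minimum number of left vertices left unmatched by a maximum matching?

For example, pair x1→q5, x2→q4, x3→q3, x4→q1, x5→q2.
The set {x1, x2, x4, x5, x6} has only 4 neighbours ({q1, q2, q4, q5}), so by Hall's theorem at most 5 of the 6 left vertices can be matched.
That matches 5 of the 6, leaving 1 unmatched; no matching can do better.

1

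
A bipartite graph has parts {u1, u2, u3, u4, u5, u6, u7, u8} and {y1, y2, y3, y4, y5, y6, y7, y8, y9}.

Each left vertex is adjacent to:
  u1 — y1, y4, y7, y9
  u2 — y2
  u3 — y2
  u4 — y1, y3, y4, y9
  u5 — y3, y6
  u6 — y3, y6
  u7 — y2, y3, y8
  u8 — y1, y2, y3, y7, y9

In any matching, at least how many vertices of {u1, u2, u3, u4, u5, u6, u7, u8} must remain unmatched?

1

For example, pair u1→y1, u2→y2, u4→y4, u5→y6, u6→y3, u7→y8, u8→y7.
The set {u2, u3} has only 1 neighbour ({y2}), so by Hall's theorem at most 7 of the 8 left vertices can be matched.
That matches 7 of the 8, leaving 1 unmatched; no matching can do better.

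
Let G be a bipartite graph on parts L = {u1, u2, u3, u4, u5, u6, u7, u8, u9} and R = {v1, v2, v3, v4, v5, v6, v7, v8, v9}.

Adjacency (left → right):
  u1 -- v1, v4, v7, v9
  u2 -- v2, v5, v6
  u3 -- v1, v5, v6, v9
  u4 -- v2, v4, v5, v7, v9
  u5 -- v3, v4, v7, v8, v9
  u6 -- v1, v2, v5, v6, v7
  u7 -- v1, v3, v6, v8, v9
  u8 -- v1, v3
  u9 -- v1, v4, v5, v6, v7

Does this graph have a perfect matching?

One maximum matching: u1-v4, u2-v5, u3-v1, u4-v2, u5-v8, u6-v7, u7-v9, u8-v3, u9-v6.
All 9 left vertices are covered.

Yes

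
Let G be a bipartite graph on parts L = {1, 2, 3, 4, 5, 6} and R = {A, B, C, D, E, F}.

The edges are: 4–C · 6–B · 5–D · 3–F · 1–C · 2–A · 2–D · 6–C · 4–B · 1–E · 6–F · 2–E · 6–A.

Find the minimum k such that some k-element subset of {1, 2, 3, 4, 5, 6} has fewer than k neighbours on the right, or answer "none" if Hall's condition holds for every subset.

A matching saturating every left vertex exists, for instance 1→E, 2→A, 3→F, 4→C, 5→D, 6→B.
By Hall's marriage theorem, this means |N(S)| ≥ |S| for every subset S, so no violating subset exists.

none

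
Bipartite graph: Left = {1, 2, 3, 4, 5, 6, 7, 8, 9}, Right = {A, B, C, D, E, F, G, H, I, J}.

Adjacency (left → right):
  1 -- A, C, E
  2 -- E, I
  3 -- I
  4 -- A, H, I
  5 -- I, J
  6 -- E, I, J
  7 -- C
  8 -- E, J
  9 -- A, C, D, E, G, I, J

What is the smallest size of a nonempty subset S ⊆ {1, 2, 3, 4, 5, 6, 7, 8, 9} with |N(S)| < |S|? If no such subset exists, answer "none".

4

Take S = {2, 3, 5, 6}. Its neighbourhood is {E, I, J}, so |N(S)| = 3 < |S| = 4.
Every subset of size less than 4 has at least as many neighbours as members, so 4 is the minimum.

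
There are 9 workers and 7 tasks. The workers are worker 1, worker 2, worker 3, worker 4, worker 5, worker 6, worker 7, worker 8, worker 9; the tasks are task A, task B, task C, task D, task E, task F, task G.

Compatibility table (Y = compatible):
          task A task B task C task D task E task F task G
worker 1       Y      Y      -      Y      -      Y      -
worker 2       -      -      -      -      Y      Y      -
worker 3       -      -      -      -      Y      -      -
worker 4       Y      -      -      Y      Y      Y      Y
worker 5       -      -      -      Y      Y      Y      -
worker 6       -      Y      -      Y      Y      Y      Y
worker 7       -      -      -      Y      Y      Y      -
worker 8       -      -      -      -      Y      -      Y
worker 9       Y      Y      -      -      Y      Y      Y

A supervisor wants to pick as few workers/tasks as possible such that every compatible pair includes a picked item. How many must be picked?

{task A, task B, task D, task E, task F, task G} is a vertex cover of size 6: every edge has an endpoint in this set.
No smaller cover exists because worker 1–task B, worker 2–task F, worker 3–task E, worker 4–task A, worker 5–task D, worker 6–task G is a matching of size 6, and a cover must include an endpoint of each of these disjoint edges (König's theorem).

6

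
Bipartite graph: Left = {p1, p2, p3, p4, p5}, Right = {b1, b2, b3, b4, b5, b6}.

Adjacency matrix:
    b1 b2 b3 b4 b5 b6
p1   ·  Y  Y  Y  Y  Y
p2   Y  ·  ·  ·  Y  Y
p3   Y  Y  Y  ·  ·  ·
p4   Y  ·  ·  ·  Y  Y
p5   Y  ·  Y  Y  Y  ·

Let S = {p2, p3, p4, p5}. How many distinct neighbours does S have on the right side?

6

The union of neighbours of {p2, p3, p4, p5} is {b1, b2, b3, b4, b5, b6}, which has 6 elements.
Since |N(S)| = 6 ≥ |S| = 4, Hall's condition holds for this subset.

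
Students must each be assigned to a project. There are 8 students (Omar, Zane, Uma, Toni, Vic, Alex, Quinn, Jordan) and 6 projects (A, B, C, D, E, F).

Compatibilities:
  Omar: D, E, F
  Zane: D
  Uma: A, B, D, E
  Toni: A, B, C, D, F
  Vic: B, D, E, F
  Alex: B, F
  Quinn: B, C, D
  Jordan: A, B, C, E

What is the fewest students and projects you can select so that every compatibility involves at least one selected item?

6

{A, B, C, D, E, F} is a vertex cover of size 6: every edge has an endpoint in this set.
No smaller cover exists because Omar–F, Zane–D, Uma–A, Toni–C, Vic–E, Alex–B is a matching of size 6, and a cover must include an endpoint of each of these disjoint edges (König's theorem).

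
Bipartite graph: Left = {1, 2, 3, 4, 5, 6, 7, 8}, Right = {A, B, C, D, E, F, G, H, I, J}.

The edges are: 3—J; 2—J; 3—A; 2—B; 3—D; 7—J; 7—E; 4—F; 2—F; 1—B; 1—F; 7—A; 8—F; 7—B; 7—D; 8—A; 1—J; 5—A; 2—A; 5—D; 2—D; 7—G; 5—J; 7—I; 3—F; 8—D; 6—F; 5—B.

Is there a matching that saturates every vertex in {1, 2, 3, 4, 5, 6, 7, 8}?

No

The set {1, 2, 3, 4, 5, 6, 8} has only 5 neighbours ({A, B, D, F, J}), so by Hall's theorem at most 6 of the 8 left vertices can be matched.
Hence no matching covers every left vertex.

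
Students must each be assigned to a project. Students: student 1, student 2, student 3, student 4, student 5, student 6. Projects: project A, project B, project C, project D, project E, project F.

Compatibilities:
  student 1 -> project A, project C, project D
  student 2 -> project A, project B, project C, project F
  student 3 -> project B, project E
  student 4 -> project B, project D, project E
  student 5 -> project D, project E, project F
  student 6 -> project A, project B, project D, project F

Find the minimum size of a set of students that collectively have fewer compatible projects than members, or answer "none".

A matching saturating every student exists, for instance student 1→project C, student 2→project B, student 3→project E, student 4→project D, student 5→project F, student 6→project A.
By Hall's marriage theorem, this means |N(S)| ≥ |S| for every subset S, so no violating subset exists.

none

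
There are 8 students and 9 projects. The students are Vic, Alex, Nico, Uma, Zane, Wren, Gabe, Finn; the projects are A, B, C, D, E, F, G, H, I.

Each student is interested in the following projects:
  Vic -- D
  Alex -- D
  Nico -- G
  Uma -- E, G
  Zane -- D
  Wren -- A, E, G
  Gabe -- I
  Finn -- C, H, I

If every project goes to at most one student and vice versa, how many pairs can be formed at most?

A valid assignment of size 6: Vic–D, Nico–G, Uma–E, Wren–A, Gabe–I, Finn–C.
The set {Vic, Alex, Zane} has only 1 neighbour ({D}), so by Hall's theorem at most 6 of the 8 students can be matched.

6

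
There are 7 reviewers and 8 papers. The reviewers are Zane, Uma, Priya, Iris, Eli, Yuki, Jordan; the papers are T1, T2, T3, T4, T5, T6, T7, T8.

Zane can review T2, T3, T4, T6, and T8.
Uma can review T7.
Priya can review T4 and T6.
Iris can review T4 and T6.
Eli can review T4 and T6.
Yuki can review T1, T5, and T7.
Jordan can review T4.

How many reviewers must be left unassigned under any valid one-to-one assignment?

A valid assignment of size 5: Zane→T3, Uma→T7, Priya→T4, Iris→T6, Yuki→T5.
The set {Priya, Iris, Eli, Jordan} has only 2 neighbours ({T4, T6}), so by Hall's theorem at most 5 of the 7 reviewers can be matched.
That matches 5 of the 7, leaving 2 unmatched; no matching can do better.

2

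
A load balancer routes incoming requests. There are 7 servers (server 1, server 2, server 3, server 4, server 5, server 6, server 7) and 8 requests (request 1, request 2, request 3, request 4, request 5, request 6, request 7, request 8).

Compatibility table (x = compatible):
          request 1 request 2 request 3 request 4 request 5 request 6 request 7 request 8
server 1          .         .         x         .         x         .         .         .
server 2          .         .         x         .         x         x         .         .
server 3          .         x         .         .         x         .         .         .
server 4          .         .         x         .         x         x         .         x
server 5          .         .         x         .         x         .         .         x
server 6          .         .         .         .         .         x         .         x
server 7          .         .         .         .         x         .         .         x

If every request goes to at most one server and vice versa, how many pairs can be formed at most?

One maximum matching: server 1→request 3, server 2→request 6, server 3→request 2, server 4→request 8, server 5→request 5.
The set {server 1, server 2, server 4, server 5, server 6, server 7} has only 4 neighbours ({request 3, request 5, request 6, request 8}), so by Hall's theorem at most 5 of the 7 servers can be matched.

5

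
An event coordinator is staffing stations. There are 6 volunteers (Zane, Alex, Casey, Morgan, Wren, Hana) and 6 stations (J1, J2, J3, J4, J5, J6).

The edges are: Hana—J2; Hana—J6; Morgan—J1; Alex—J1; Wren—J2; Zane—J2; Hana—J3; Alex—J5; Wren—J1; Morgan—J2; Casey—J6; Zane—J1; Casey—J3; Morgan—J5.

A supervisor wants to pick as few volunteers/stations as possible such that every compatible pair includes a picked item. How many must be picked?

{Casey, Hana, J1, J2, J5} is a vertex cover of size 5: every edge has an endpoint in this set.
No smaller cover exists because Zane–J2, Alex–J1, Casey–J6, Morgan–J5, Hana–J3 is a matching of size 5, and a cover must include an endpoint of each of these disjoint edges (König's theorem).

5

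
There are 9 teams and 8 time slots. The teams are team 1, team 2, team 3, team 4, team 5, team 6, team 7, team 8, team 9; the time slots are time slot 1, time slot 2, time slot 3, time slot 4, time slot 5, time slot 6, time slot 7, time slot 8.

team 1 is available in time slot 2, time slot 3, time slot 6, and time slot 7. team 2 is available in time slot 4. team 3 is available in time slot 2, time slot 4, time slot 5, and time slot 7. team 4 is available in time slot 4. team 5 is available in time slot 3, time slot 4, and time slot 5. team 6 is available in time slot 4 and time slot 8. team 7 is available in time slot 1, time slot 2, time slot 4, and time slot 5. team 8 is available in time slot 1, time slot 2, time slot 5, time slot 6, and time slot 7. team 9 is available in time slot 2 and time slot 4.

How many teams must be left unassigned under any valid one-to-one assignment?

1

A valid assignment of size 8: team 1→time slot 3, team 2→time slot 4, team 3→time slot 7, team 5→time slot 5, team 6→time slot 8, team 7→time slot 1, team 8→time slot 6, team 9→time slot 2.
The set {team 2, team 4} has only 1 neighbour ({time slot 4}), so by Hall's theorem at most 8 of the 9 teams can be matched.
That matches 8 of the 9, leaving 1 unmatched; no matching can do better.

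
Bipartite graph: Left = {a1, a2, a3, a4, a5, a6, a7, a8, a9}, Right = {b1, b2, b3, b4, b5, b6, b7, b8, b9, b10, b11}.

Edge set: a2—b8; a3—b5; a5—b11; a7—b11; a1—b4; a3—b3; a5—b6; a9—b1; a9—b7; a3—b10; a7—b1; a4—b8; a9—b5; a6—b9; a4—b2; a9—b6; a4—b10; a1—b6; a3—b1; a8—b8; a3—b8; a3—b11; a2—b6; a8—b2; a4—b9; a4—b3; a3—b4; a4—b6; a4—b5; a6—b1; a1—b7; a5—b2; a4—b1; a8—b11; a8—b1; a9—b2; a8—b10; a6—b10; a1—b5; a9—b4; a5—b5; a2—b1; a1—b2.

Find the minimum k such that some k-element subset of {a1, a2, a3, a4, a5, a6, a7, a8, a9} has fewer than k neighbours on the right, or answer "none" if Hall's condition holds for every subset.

A matching saturating every left vertex exists, for instance a1→b5, a2→b8, a3→b1, a4→b10, a5→b6, a6→b9, a7→b11, a8→b2, a9→b7.
By Hall's marriage theorem, this means |N(S)| ≥ |S| for every subset S, so no violating subset exists.

none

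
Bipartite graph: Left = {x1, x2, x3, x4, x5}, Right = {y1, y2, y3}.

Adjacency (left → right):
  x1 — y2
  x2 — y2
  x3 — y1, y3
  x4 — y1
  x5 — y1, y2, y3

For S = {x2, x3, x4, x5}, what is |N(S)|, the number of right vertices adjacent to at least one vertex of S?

The union of neighbours of {x2, x3, x4, x5} is {y1, y2, y3}, which has 3 elements.
Since |N(S)| = 3 < |S| = 4, Hall's condition fails for this subset.

3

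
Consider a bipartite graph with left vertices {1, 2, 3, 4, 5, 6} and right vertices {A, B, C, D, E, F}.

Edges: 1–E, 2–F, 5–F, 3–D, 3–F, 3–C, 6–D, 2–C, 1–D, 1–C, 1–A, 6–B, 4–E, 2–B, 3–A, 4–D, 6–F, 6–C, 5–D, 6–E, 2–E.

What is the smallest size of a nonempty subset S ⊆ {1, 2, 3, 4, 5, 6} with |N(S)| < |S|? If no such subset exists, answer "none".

A matching saturating every left vertex exists, for instance 1→C, 2→B, 3→A, 4→D, 5→F, 6→E.
By Hall's marriage theorem, this means |N(S)| ≥ |S| for every subset S, so no violating subset exists.

none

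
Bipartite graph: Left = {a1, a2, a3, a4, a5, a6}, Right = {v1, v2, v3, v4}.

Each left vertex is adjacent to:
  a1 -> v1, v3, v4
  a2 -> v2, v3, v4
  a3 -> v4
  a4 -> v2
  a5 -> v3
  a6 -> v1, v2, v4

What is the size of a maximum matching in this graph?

4

One maximum matching: a1–v1, a2–v3, a3–v4, a4–v2.
The set {a1, a2, a3, a4, a5, a6} has only 4 neighbours ({v1, v2, v3, v4}), so by Hall's theorem at most 4 of the 6 left vertices can be matched.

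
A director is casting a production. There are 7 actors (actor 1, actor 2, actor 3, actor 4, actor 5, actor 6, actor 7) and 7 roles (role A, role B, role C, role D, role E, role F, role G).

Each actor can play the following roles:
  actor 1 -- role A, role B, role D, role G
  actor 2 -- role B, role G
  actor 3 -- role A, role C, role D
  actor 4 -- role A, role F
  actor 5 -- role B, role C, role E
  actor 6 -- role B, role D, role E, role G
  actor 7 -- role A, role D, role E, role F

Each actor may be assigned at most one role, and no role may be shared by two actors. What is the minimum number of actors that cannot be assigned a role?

One maximum matching: actor 1→role B, actor 2→role G, actor 3→role A, actor 4→role F, actor 5→role C, actor 6→role E, actor 7→role D.
All 7 actors are matched, so no larger matching exists.
That matches 7 of the 7, leaving 0 unmatched; no matching can do better.

0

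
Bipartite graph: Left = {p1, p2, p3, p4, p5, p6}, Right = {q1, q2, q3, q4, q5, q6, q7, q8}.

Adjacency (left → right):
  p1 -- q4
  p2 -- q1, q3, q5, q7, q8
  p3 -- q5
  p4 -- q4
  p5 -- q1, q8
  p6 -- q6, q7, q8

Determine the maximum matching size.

5

A valid assignment of size 5: p1→q4, p2→q7, p3→q5, p5→q1, p6→q8.
The set {p1, p4} has only 1 neighbour ({q4}), so by Hall's theorem at most 5 of the 6 left vertices can be matched.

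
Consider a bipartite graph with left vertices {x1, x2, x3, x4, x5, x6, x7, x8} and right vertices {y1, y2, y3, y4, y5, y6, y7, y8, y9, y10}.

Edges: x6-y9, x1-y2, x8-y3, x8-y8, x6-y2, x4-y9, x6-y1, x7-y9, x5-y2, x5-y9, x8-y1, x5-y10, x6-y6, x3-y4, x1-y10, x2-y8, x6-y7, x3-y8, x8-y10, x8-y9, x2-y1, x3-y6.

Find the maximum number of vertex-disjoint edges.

7

A valid assignment of size 7: x1–y2, x2–y1, x3–y8, x4–y9, x5–y10, x6–y7, x8–y3.
The set {x4, x7} has only 1 neighbour ({y9}), so by Hall's theorem at most 7 of the 8 left vertices can be matched.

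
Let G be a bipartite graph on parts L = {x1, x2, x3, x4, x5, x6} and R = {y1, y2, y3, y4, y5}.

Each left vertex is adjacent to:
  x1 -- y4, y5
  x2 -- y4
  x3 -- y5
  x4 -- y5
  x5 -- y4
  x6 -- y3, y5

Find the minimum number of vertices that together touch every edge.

3

A maximum matching has 3 edges (e.g. x1–y5, x2–y4, x6–y3).
By König's theorem the minimum vertex cover has the same size. One such cover is {x6, y4, y5}.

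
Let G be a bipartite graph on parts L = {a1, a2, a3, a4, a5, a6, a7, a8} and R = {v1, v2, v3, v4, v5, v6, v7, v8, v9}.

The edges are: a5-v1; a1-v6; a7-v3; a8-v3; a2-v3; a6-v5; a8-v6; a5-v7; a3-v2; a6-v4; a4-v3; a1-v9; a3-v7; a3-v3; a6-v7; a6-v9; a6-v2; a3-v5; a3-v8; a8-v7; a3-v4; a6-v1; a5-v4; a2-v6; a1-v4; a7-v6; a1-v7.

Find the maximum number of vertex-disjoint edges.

7

For example, pair a1–v4, a2–v6, a3–v8, a4–v3, a5–v1, a6–v2, a8–v7.
The set {a2, a4, a7} has only 2 neighbours ({v3, v6}), so by Hall's theorem at most 7 of the 8 left vertices can be matched.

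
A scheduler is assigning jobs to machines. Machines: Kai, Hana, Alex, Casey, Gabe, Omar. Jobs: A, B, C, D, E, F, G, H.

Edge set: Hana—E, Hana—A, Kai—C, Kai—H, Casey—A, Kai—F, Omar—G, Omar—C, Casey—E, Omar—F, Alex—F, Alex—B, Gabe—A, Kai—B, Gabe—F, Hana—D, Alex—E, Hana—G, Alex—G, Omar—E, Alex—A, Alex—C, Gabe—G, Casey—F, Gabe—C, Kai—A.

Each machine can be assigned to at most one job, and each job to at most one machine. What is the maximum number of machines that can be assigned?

For example, pair Kai-A, Hana-D, Alex-G, Casey-F, Gabe-C, Omar-E.
All 6 machines are matched, so no larger matching exists.

6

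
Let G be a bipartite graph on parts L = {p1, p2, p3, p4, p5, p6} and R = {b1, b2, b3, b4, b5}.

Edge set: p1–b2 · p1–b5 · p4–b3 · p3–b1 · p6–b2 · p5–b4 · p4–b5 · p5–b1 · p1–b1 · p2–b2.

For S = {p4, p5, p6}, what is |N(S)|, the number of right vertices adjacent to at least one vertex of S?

5

The union of neighbours of {p4, p5, p6} is {b1, b2, b3, b4, b5}, which has 5 elements.
Since |N(S)| = 5 ≥ |S| = 3, Hall's condition holds for this subset.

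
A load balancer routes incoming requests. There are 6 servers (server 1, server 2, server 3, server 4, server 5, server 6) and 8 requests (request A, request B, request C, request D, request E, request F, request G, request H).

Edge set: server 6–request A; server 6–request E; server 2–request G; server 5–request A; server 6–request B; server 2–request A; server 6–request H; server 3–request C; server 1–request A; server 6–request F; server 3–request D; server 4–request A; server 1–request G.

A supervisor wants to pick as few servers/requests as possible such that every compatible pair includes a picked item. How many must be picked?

{server 3, server 6, request A, request G} is a vertex cover of size 4: every edge has an endpoint in this set.
No smaller cover exists because server 1–request A, server 2–request G, server 3–request C, server 6–request E is a matching of size 4, and a cover must include an endpoint of each of these disjoint edges (König's theorem).

4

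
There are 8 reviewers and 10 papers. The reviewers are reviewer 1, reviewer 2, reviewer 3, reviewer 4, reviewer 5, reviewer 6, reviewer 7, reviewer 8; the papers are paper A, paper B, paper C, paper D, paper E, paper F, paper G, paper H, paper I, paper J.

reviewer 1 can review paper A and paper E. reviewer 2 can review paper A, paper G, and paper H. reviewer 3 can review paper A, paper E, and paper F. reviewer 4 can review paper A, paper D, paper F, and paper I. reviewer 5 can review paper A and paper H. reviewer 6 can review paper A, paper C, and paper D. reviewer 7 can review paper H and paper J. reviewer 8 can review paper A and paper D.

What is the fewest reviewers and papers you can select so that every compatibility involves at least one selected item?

The 8 edges reviewer 1–paper E, reviewer 2–paper G, reviewer 3–paper F, reviewer 4–paper I, reviewer 5–paper A, reviewer 6–paper C, reviewer 7–paper J, reviewer 8–paper D form a matching, so any vertex cover needs at least 8 vertices (one per matched edge).
Conversely {reviewer 1, reviewer 2, reviewer 3, reviewer 4, reviewer 5, reviewer 6, reviewer 7, reviewer 8} meets every edge and has exactly 8 vertices, so 8 is optimal.

8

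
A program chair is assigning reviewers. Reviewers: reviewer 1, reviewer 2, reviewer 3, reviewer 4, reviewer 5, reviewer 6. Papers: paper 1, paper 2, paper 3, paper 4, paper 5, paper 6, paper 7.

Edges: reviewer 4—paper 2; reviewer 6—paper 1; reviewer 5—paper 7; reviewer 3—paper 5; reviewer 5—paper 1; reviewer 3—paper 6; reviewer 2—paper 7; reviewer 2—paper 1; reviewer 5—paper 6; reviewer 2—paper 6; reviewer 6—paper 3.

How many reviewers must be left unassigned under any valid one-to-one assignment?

A valid assignment of size 5: reviewer 2→paper 6, reviewer 3→paper 5, reviewer 4→paper 2, reviewer 5→paper 7, reviewer 6→paper 1.
The set {reviewer 1} has only 0 neighbours (∅), so by Hall's theorem at most 5 of the 6 reviewers can be matched.
That matches 5 of the 6, leaving 1 unmatched; no matching can do better.

1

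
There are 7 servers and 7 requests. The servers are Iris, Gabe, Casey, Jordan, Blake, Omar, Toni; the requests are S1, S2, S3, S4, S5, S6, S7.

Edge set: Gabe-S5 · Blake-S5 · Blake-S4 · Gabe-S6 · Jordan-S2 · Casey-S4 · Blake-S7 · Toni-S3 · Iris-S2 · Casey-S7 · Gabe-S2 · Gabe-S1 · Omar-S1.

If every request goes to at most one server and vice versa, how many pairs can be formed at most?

6

For example, pair Iris→S2, Gabe→S6, Casey→S7, Blake→S4, Omar→S1, Toni→S3.
The set {Iris, Jordan} has only 1 neighbour ({S2}), so by Hall's theorem at most 6 of the 7 servers can be matched.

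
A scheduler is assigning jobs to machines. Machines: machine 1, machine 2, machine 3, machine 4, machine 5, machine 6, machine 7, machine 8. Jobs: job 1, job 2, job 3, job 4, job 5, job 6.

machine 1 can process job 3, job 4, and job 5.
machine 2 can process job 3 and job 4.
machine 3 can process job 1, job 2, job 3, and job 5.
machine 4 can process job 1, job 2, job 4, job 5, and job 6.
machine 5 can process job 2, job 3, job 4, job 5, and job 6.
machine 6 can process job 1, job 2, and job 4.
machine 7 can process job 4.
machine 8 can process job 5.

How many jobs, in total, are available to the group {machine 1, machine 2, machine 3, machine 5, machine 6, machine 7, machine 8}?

6

The union of neighbours of {machine 1, machine 2, machine 3, machine 5, machine 6, machine 7, machine 8} is {job 1, job 2, job 3, job 4, job 5, job 6}, which has 6 elements.
Since |N(S)| = 6 < |S| = 7, Hall's condition fails for this subset.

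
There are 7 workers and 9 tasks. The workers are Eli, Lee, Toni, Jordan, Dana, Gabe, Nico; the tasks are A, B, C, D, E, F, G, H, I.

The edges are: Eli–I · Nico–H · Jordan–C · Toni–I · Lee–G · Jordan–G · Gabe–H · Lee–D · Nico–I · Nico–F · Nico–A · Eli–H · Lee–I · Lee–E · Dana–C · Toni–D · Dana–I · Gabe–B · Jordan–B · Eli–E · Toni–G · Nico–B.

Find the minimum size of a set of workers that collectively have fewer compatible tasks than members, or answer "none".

none

A matching saturating every worker exists, for instance Eli→H, Lee→E, Toni→G, Jordan→C, Dana→I, Gabe→B, Nico→A.
By Hall's marriage theorem, this means |N(S)| ≥ |S| for every subset S, so no violating subset exists.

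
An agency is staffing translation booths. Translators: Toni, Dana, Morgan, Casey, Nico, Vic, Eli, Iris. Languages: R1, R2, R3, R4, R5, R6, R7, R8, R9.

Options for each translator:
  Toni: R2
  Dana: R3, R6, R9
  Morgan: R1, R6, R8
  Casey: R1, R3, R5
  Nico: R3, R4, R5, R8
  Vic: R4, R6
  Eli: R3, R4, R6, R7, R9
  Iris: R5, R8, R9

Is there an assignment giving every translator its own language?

One maximum matching: Toni–R2, Dana–R9, Morgan–R6, Casey–R1, Nico–R5, Vic–R4, Eli–R3, Iris–R8.
All 8 translators are covered.

Yes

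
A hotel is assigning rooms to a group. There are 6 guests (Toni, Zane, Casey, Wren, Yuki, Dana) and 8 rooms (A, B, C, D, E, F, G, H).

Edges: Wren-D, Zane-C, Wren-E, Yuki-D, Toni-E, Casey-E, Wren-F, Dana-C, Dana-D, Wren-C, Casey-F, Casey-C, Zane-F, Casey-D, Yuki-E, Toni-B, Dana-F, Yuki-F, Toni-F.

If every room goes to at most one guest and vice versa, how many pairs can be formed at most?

5

For example, pair Toni→B, Zane→F, Casey→D, Wren→C, Yuki→E.
The set {Zane, Casey, Wren, Yuki, Dana} has only 4 neighbours ({C, D, E, F}), so by Hall's theorem at most 5 of the 6 guests can be matched.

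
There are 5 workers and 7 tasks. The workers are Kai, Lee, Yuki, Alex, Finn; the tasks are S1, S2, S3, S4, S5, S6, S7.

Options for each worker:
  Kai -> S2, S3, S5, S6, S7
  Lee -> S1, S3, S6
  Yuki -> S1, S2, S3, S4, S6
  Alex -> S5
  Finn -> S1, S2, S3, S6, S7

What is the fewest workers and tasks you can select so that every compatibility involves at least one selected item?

A maximum matching has 5 edges (e.g. Kai–S7, Lee–S3, Yuki–S6, Alex–S5, Finn–S2).
By König's theorem the minimum vertex cover has the same size. One such cover is {Kai, Lee, Yuki, Alex, Finn}.

5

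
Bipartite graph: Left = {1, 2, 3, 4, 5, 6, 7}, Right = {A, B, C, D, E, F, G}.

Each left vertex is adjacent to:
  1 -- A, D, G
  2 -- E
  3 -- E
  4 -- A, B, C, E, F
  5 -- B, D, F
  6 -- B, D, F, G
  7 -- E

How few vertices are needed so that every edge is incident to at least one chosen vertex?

A maximum matching has 5 edges (e.g. 1–G, 2–E, 4–A, 5–F, 6–B).
By König's theorem the minimum vertex cover has the same size. One such cover is {1, 4, 5, 6, E}.

5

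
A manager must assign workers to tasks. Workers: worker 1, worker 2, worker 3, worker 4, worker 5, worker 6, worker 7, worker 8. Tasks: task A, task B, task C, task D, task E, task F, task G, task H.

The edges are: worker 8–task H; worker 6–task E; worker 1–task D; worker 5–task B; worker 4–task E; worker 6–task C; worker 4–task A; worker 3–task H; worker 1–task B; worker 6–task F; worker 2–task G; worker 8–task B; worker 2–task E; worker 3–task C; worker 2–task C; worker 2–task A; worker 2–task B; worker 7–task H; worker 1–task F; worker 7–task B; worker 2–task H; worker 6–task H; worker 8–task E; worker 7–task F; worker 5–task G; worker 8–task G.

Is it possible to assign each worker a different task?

For example, pair worker 1→task D, worker 2→task C, worker 3→task H, worker 4→task A, worker 5→task G, worker 6→task F, worker 7→task B, worker 8→task E.
All 8 workers are covered.

Yes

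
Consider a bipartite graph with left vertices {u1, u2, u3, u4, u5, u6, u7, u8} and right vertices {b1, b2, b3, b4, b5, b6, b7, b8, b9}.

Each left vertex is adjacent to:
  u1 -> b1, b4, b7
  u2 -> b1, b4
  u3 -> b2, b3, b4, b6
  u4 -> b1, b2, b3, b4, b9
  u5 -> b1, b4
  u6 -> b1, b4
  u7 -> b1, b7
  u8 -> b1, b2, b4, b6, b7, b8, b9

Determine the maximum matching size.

6

A valid assignment of size 6: u1–b7, u2–b1, u3–b3, u4–b2, u5–b4, u8–b6.
The set {u1, u2, u5, u6, u7} has only 3 neighbours ({b1, b4, b7}), so by Hall's theorem at most 6 of the 8 left vertices can be matched.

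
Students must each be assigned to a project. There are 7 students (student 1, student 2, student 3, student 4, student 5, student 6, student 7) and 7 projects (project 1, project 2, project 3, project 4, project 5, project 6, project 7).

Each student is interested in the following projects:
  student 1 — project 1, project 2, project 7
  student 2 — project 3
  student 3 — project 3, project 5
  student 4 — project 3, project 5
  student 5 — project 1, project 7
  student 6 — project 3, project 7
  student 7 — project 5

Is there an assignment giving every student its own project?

The set {student 2, student 3, student 4, student 7} has only 2 neighbours ({project 3, project 5}), so by Hall's theorem at most 5 of the 7 students can be matched.
Hence no matching covers every student.

No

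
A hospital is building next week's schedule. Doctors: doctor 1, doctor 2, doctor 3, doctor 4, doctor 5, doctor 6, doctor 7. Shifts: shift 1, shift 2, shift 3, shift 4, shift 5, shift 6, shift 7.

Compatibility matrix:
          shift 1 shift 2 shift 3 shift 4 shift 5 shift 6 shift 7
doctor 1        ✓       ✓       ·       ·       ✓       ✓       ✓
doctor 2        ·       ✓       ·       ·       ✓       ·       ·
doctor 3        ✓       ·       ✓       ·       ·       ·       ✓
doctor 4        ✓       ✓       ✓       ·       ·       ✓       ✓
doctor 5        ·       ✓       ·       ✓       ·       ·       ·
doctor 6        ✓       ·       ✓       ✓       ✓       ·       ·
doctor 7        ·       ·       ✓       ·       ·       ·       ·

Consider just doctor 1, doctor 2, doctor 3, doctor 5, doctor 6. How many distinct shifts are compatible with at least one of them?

The union of neighbours of {doctor 1, doctor 2, doctor 3, doctor 5, doctor 6} is {shift 1, shift 2, shift 3, shift 4, shift 5, shift 6, shift 7}, which has 7 elements.
Since |N(S)| = 7 ≥ |S| = 5, Hall's condition holds for this subset.

7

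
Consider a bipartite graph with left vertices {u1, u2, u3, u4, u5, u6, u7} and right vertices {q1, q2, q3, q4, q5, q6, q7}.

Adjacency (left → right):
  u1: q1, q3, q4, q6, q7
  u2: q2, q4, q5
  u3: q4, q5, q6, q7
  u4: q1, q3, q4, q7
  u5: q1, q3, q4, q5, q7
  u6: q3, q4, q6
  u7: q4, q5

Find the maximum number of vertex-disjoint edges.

7

One maximum matching: u1–q3, u2–q2, u3–q7, u4–q4, u5–q1, u6–q6, u7–q5.
This saturates every left vertex, so 7 is the maximum.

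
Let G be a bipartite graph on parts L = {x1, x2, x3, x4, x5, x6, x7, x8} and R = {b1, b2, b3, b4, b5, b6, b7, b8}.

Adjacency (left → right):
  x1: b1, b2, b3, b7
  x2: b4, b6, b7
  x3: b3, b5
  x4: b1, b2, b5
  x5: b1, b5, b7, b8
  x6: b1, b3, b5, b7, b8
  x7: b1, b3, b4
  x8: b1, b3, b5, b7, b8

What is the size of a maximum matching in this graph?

For example, pair x1→b3, x2→b6, x3→b5, x4→b2, x5→b8, x6→b1, x7→b4, x8→b7.
This saturates every left vertex, so 8 is the maximum.

8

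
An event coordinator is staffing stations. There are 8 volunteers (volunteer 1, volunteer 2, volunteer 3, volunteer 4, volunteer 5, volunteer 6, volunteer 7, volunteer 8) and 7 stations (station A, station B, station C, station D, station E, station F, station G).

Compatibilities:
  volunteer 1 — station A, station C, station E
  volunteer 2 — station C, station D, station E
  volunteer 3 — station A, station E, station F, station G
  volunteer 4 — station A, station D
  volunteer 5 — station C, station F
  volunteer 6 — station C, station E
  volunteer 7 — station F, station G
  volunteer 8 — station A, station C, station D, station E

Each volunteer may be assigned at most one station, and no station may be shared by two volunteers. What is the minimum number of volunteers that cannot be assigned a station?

A valid assignment of size 6: volunteer 1→station A, volunteer 2→station E, volunteer 3→station G, volunteer 4→station D, volunteer 5→station F, volunteer 6→station C.
The set {volunteer 1, volunteer 2, volunteer 3, volunteer 4, volunteer 5, volunteer 6, volunteer 7, volunteer 8} has only 6 neighbours ({station A, station C, station D, station E, station F, station G}), so by Hall's theorem at most 6 of the 8 volunteers can be matched.
That matches 6 of the 8, leaving 2 unmatched; no matching can do better.

2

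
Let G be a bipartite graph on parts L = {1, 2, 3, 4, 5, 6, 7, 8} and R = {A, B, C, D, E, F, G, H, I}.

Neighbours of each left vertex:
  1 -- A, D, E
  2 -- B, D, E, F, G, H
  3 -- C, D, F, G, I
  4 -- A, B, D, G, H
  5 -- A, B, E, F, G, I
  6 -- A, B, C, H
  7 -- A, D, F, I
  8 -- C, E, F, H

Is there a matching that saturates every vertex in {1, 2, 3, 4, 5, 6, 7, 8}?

A valid assignment of size 8: 1→D, 2→B, 3→F, 4→G, 5→E, 6→C, 7→A, 8→H.
All 8 left vertices are covered.

Yes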